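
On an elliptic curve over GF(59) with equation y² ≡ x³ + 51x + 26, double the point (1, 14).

(55, 42)

tangent at (1, 14): λ = (3·1² + 51)/(2·14) ≡ 54/28. 28⁻¹ ≡ 19 (mod 59), so λ ≡ 54·19 ≡ 23.
  x = λ² - 1 - 1 = 529 - 2 ≡ 55; y = λ·(1 - 55) - 14 ≡ 42. → (55, 42)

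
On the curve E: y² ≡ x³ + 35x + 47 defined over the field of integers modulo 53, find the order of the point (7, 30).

5

2P: tangent at (7, 30): λ = (3·7² + 35)/(2·30) ≡ 23/7. 7⁻¹ ≡ 38 (mod 53), so λ ≡ 23·38 ≡ 26.
  x = λ² - 7 - 7 = 676 - 14 ≡ 26; y = λ·(7 - 26) - 30 ≡ 6. → (26, 6)
3P: (26, 6) + (7, 30). λ = (30 - 6)/(7 - 26) ≡ 24/34 mod 53. 34⁻¹ ≡ 39 (mod 53), so λ ≡ 35.
  x = λ² - 26 - 7 = 1225 - 33 ≡ 26; y = λ·(26 - 26) - 6 ≡ 47. → (26, 47)
4P: (26, 47) + (7, 30). λ = (30 - 47)/(7 - 26) ≡ 36/34 mod 53. 34⁻¹ ≡ 39 (mod 53), so λ ≡ 26.
  x = λ² - 26 - 7 = 676 - 33 ≡ 7; y = λ·(26 - 7) - 47 ≡ 23. → (7, 23)
5P: (7, 23) + (7, 30): same x and y₁ ≡ -y₂, so the sum is 𝒪.
5P = 𝒪, so the order is 5.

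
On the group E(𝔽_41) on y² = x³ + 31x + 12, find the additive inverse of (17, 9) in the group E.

(17, 32)

-(17, 9) = (17, -9 mod 41) = (17, 32).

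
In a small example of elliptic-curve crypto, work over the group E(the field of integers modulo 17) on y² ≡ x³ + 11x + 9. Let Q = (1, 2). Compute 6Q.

Repeated addition: build up to 6Q.
2Q: tangent at (1, 2): λ = (3·1² + 11)/(2·2) ≡ 14/4. 4⁻¹ ≡ 13 (mod 17), so λ ≡ 14·13 ≡ 12.
  x = λ² - 1 - 1 = 144 - 2 ≡ 6; y = λ·(1 - 6) - 2 ≡ 6. → (6, 6)
3Q: (6, 6) + (1, 2). λ = (2 - 6)/(1 - 6) ≡ 13/12 mod 17. 12⁻¹ ≡ 10 (mod 17), so λ ≡ 11.
  x = λ² - 6 - 1 = 121 - 7 ≡ 12; y = λ·(6 - 12) - 6 ≡ 13. → (12, 13)
4Q: (12, 13) + (1, 2). λ = (2 - 13)/(1 - 12) ≡ 6/6 mod 17. 6⁻¹ ≡ 3 (mod 17), so λ ≡ 1.
  x = λ² - 12 - 1 = 1 - 13 ≡ 5; y = λ·(12 - 5) - 13 ≡ 11. → (5, 11)
5Q: (5, 11) + (1, 2). λ = (2 - 11)/(1 - 5) ≡ 8/13 mod 17. 13⁻¹ ≡ 4 (mod 17), so λ ≡ 15.
  x = λ² - 5 - 1 = 225 - 6 ≡ 15; y = λ·(5 - 15) - 11 ≡ 9. → (15, 9)
6Q: (15, 9) + (1, 2). λ = (2 - 9)/(1 - 15) ≡ 10/3 mod 17. 3⁻¹ ≡ 6 (mod 17) since 3·6 = 18 ≡ 1, so λ ≡ 9.
  x = λ² - 15 - 1 = 81 - 16 ≡ 14; y = λ·(15 - 14) - 9 ≡ 0. → (14, 0)

(14, 0)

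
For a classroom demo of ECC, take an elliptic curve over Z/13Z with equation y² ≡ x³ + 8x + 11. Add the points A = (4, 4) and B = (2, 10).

(3, 6)

(4, 4) + (2, 10). λ = (10 - 4)/(2 - 4) ≡ 6/11 mod 13. 11⁻¹ ≡ 6 (mod 13) since 11·6 = 66 ≡ 1, so λ ≡ 10.
  x = λ² - 4 - 2 = 100 - 6 ≡ 3; y = λ·(4 - 3) - 4 ≡ 6. → (3, 6)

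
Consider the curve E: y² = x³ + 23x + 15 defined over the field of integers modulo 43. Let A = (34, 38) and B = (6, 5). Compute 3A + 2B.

(10, 27)

First 3A:
Repeated addition: build up to 3A.
2A: tangent at (34, 38): λ = (3·34² + 23)/(2·38) ≡ 8/33. 33⁻¹ ≡ 30 (mod 43) since 33·30 = 990 ≡ 1, so λ ≡ 8·30 ≡ 25.
  x = λ² - 34 - 34 = 625 - 68 ≡ 41; y = λ·(34 - 41) - 38 ≡ 2. → (41, 2)
3A: (41, 2) + (34, 38). λ = (38 - 2)/(34 - 41) ≡ 36/36 mod 43. 36⁻¹ ≡ 6 (mod 43), so λ ≡ 1.
  x = λ² - 41 - 34 = 1 - 75 ≡ 12; y = λ·(41 - 12) - 2 ≡ 27. → (12, 27)
3A = (12, 27).
Next 2B:
Repeated addition: build up to 2B.
2B: tangent at (6, 5): λ = (3·6² + 23)/(2·5) ≡ 2/10. 10⁻¹ ≡ 13 (mod 43), so λ ≡ 2·13 ≡ 26.
  x = λ² - 6 - 6 = 676 - 12 ≡ 19; y = λ·(6 - 19) - 5 ≡ 1. → (19, 1)
2B = (19, 1).
Finally 3A + 2B:
(12, 27) + (19, 1). λ = (1 - 27)/(19 - 12) ≡ 17/7 mod 43. 7⁻¹ ≡ 37 (mod 43) since 7·37 = 259 ≡ 1, so λ ≡ 27.
  x = λ² - 12 - 19 = 729 - 31 ≡ 10; y = λ·(12 - 10) - 27 ≡ 27. → (10, 27)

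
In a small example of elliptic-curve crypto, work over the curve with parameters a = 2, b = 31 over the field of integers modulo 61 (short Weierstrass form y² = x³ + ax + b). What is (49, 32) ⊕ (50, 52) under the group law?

(49, 32) + (50, 52). λ = (52 - 32)/(50 - 49) ≡ 20/1 mod 61. 1⁻¹ ≡ 1 (mod 61), so λ ≡ 20.
  x = λ² - 49 - 50 = 400 - 99 ≡ 57; y = λ·(49 - 57) - 32 ≡ 52. → (57, 52)

(57, 52)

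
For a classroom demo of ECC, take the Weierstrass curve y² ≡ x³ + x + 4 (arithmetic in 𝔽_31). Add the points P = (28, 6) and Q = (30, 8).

(28, 6) + (30, 8). λ = (8 - 6)/(30 - 28) ≡ 2/2 mod 31. 2⁻¹ ≡ 16 (mod 31), so λ ≡ 1.
  x = λ² - 28 - 30 = 1 - 58 ≡ 5; y = λ·(28 - 5) - 6 ≡ 17. → (5, 17)

(5, 17)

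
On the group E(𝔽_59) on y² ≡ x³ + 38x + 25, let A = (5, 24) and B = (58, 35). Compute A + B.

(1, 8)

(5, 24) + (58, 35). λ = (35 - 24)/(58 - 5) ≡ 11/53 mod 59. 53⁻¹ ≡ 49 (mod 59), so λ ≡ 8.
  x = λ² - 5 - 58 = 64 - 63 ≡ 1; y = λ·(5 - 1) - 24 ≡ 8. → (1, 8)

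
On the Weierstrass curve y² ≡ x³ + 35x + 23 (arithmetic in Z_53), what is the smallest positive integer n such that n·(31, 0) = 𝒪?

2

2P: (31, 0) + (31, 0): same x and y₁ ≡ -y₂, so the sum is 𝒪.
2P = 𝒪, so the order is 2.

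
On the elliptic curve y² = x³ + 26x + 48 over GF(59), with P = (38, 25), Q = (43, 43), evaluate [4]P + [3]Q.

(19, 47)

First 4P:
Repeated addition: build up to 4P.
2P: tangent at (38, 25): λ = (3·38² + 26)/(2·25) ≡ 51/50. 50⁻¹ ≡ 13 (mod 59), so λ ≡ 51·13 ≡ 14.
  x = λ² - 38 - 38 = 196 - 76 ≡ 2; y = λ·(38 - 2) - 25 ≡ 7. → (2, 7)
3P: (2, 7) + (38, 25). λ = (25 - 7)/(38 - 2) ≡ 18/36 mod 59. 36⁻¹ ≡ 41 (mod 59), so λ ≡ 30.
  x = λ² - 2 - 38 = 900 - 40 ≡ 34; y = λ·(2 - 34) - 7 ≡ 36. → (34, 36)
4P: (34, 36) + (38, 25). λ = (25 - 36)/(38 - 34) ≡ 48/4 mod 59. 4⁻¹ ≡ 15 (mod 59), so λ ≡ 12.
  x = λ² - 34 - 38 = 144 - 72 ≡ 13; y = λ·(34 - 13) - 36 ≡ 39. → (13, 39)
4P = (13, 39).
Next 3Q:
Repeated addition: build up to 3Q.
2Q: tangent at (43, 43): λ = (3·43² + 26)/(2·43) ≡ 27/27. 27⁻¹ ≡ 35 (mod 59), so λ ≡ 27·35 ≡ 1.
  x = λ² - 43 - 43 = 1 - 86 ≡ 33; y = λ·(43 - 33) - 43 ≡ 26. → (33, 26)
3Q: (33, 26) + (43, 43). λ = (43 - 26)/(43 - 33) ≡ 17/10 mod 59. 10⁻¹ ≡ 6 (mod 59), so λ ≡ 43.
  x = λ² - 33 - 43 = 1849 - 76 ≡ 3; y = λ·(33 - 3) - 26 ≡ 25. → (3, 25)
3Q = (3, 25).
Finally 4P + 3Q:
(13, 39) + (3, 25). λ = (25 - 39)/(3 - 13) ≡ 45/49 mod 59. 49⁻¹ ≡ 53 (mod 59) since 49·53 = 2597 ≡ 1, so λ ≡ 25.
  x = λ² - 13 - 3 = 625 - 16 ≡ 19; y = λ·(13 - 19) - 39 ≡ 47. → (19, 47)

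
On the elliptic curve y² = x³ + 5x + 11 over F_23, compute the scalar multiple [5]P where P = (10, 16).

(4, 16)

Repeated addition: build up to 5P.
2P: tangent at (10, 16): λ = (3·10² + 5)/(2·16) ≡ 6/9. 9⁻¹ ≡ 18 (mod 23) since 9·18 = 162 ≡ 1, so λ ≡ 6·18 ≡ 16.
  x = λ² - 10 - 10 = 256 - 20 ≡ 6; y = λ·(10 - 6) - 16 ≡ 2. → (6, 2)
3P: (6, 2) + (10, 16). λ = (16 - 2)/(10 - 6) ≡ 14/4 mod 23. 4⁻¹ ≡ 6 (mod 23) since 4·6 = 24 ≡ 1, so λ ≡ 15.
  x = λ² - 6 - 10 = 225 - 16 ≡ 2; y = λ·(6 - 2) - 2 ≡ 12. → (2, 12)
4P: (2, 12) + (10, 16). λ = (16 - 12)/(10 - 2) ≡ 4/8 mod 23. 8⁻¹ ≡ 3 (mod 23), so λ ≡ 12.
  x = λ² - 2 - 10 = 144 - 12 ≡ 17; y = λ·(2 - 17) - 12 ≡ 15. → (17, 15)
5P: (17, 15) + (10, 16). λ = (16 - 15)/(10 - 17) ≡ 1/16 mod 23. 16⁻¹ ≡ 13 (mod 23) since 16·13 = 208 ≡ 1, so λ ≡ 13.
  x = λ² - 17 - 10 = 169 - 27 ≡ 4; y = λ·(17 - 4) - 15 ≡ 16. → (4, 16)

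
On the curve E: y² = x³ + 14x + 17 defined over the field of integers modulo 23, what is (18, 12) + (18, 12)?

tangent at (18, 12): λ = (3·18² + 14)/(2·12) ≡ 20/1. 1⁻¹ ≡ 1 (mod 23) since 1·1 = 1 ≡ 1, so λ ≡ 20·1 ≡ 20.
  x = λ² - 18 - 18 = 400 - 36 ≡ 19; y = λ·(18 - 19) - 12 ≡ 14. → (19, 14)

(19, 14)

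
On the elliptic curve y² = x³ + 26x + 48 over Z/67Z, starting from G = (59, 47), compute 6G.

Double-and-add on 6 = (110)₂. Start with G = (59, 47) for the leading 1-bit.
double: tangent at (59, 47): λ = (3·59² + 26)/(2·47) ≡ 17/27. 27⁻¹ ≡ 5 (mod 67), so λ ≡ 17·5 ≡ 18.
  x = λ² - 59 - 59 = 324 - 118 ≡ 5; y = λ·(59 - 5) - 47 ≡ 54. → (5, 54)
add G: (5, 54) + (59, 47). λ = (47 - 54)/(59 - 5) ≡ 60/54 mod 67. 54⁻¹ ≡ 36 (mod 67) since 54·36 = 1944 ≡ 1, so λ ≡ 16.
  x = λ² - 5 - 59 = 256 - 64 ≡ 58; y = λ·(5 - 58) - 54 ≡ 36. → (58, 36)
double: tangent at (58, 36): λ = (3·58² + 26)/(2·36) ≡ 1/5. 5⁻¹ ≡ 27 (mod 67) since 5·27 = 135 ≡ 1, so λ ≡ 1·27 ≡ 27.
  x = λ² - 58 - 58 = 729 - 116 ≡ 10; y = λ·(58 - 10) - 36 ≡ 54. → (10, 54)

(10, 54)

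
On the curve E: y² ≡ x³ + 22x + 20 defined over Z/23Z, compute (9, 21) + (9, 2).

O

The two points share x = 9 and their y-coordinates satisfy 21 + 2 ≡ 0 (mod 23), so they are inverses. Their sum is ∞.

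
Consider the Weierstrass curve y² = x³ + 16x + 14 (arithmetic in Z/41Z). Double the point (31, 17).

tangent at (31, 17): λ = (3·31² + 16)/(2·17) ≡ 29/34. 34⁻¹ ≡ 35 (mod 41) since 34·35 = 1190 ≡ 1, so λ ≡ 29·35 ≡ 31.
  x = λ² - 31 - 31 = 961 - 62 ≡ 38; y = λ·(31 - 38) - 17 ≡ 12. → (38, 12)

(38, 12)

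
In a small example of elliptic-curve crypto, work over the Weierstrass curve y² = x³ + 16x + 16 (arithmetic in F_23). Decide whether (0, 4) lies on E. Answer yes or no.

yes

y² = 4² ≡ 16; x³ + 16x + 16 = 16 ≡ 16 (mod 23). 16 = 16.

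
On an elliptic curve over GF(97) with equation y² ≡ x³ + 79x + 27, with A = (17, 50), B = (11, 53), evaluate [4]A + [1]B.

First 4A:
Double-and-add on 4 = (100)₂. Start with A = (17, 50) for the leading 1-bit.
double: tangent at (17, 50): λ = (3·17² + 79)/(2·50) ≡ 73/3. 3⁻¹ ≡ 65 (mod 97), so λ ≡ 73·65 ≡ 89.
  x = λ² - 17 - 17 = 7921 - 34 ≡ 30; y = λ·(17 - 30) - 50 ≡ 54. → (30, 54)
double: tangent at (30, 54): λ = (3·30² + 79)/(2·54) ≡ 63/11. 11⁻¹ ≡ 53 (mod 97), so λ ≡ 63·53 ≡ 41.
  x = λ² - 30 - 30 = 1681 - 60 ≡ 69; y = λ·(30 - 69) - 54 ≡ 93. → (69, 93)
4A = (69, 93).
Finally 4A + B:
(69, 93) + (11, 53). λ = (53 - 93)/(11 - 69) ≡ 57/39 mod 97. 39⁻¹ ≡ 5 (mod 97), so λ ≡ 91.
  x = λ² - 69 - 11 = 8281 - 80 ≡ 53; y = λ·(69 - 53) - 93 ≡ 5. → (53, 5)

(53, 5)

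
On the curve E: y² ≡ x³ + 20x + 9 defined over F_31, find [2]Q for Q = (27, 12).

(10, 0)

tangent at (27, 12): λ = (3·27² + 20)/(2·12) ≡ 6/24. 24⁻¹ ≡ 22 (mod 31) since 24·22 = 528 ≡ 1, so λ ≡ 6·22 ≡ 8.
  x = λ² - 27 - 27 = 64 - 54 ≡ 10; y = λ·(27 - 10) - 12 ≡ 0. → (10, 0)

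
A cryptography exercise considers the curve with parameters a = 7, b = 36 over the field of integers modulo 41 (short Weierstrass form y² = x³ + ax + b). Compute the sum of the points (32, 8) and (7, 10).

(27, 8)

(32, 8) + (7, 10). λ = (10 - 8)/(7 - 32) ≡ 2/16 mod 41. 16⁻¹ ≡ 18 (mod 41) since 16·18 = 288 ≡ 1, so λ ≡ 36.
  x = λ² - 32 - 7 = 1296 - 39 ≡ 27; y = λ·(32 - 27) - 8 ≡ 8. → (27, 8)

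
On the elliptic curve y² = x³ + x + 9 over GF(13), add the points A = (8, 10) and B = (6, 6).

(8, 10) + (6, 6). λ = (6 - 10)/(6 - 8) ≡ 9/11 mod 13. 11⁻¹ ≡ 6 (mod 13), so λ ≡ 2.
  x = λ² - 8 - 6 = 4 - 14 ≡ 3; y = λ·(8 - 3) - 10 ≡ 0. → (3, 0)

(3, 0)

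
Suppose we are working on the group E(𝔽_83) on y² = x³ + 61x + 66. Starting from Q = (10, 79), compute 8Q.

(10, 4)

Repeated addition: build up to 8Q.
2Q: tangent at (10, 79): λ = (3·10² + 61)/(2·79) ≡ 29/75. 75⁻¹ ≡ 31 (mod 83), so λ ≡ 29·31 ≡ 69.
  x = λ² - 10 - 10 = 4761 - 20 ≡ 10; y = λ·(10 - 10) - 79 ≡ 4. → (10, 4)
3Q: (10, 4) + (10, 79): same x and y₁ ≡ -y₂, so the sum is 𝒪.
4Q: 𝒪 + (10, 79) = (10, 79) (identity).
5Q: tangent at (10, 79): λ = (3·10² + 61)/(2·79) ≡ 29/75. 75⁻¹ ≡ 31 (mod 83) since 75·31 = 2325 ≡ 1, so λ ≡ 29·31 ≡ 69.
  x = λ² - 10 - 10 = 4761 - 20 ≡ 10; y = λ·(10 - 10) - 79 ≡ 4. → (10, 4)
6Q: (10, 4) + (10, 79): same x and y₁ ≡ -y₂, so the sum is 𝒪.
7Q: 𝒪 + (10, 79) = (10, 79) (identity).
8Q: tangent at (10, 79): λ = (3·10² + 61)/(2·79) ≡ 29/75. 75⁻¹ ≡ 31 (mod 83) since 75·31 = 2325 ≡ 1, so λ ≡ 29·31 ≡ 69.
  x = λ² - 10 - 10 = 4761 - 20 ≡ 10; y = λ·(10 - 10) - 79 ≡ 4. → (10, 4)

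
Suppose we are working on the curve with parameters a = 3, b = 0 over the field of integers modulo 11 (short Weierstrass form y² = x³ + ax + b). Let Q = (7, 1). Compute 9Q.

(6, 6)

Double-and-add on 9 = (1001)₂. Start with Q = (7, 1) for the leading 1-bit.
double: tangent at (7, 1): λ = (3·7² + 3)/(2·1) ≡ 7/2. 2⁻¹ ≡ 6 (mod 11), so λ ≡ 7·6 ≡ 9.
  x = λ² - 7 - 7 = 81 - 14 ≡ 1; y = λ·(7 - 1) - 1 ≡ 9. → (1, 9)
double: tangent at (1, 9): λ = (3·1² + 3)/(2·9) ≡ 6/7. 7⁻¹ ≡ 8 (mod 11), so λ ≡ 6·8 ≡ 4.
  x = λ² - 1 - 1 = 16 - 2 ≡ 3; y = λ·(1 - 3) - 9 ≡ 5. → (3, 5)
double: tangent at (3, 5): λ = (3·3² + 3)/(2·5) ≡ 8/10. 10⁻¹ ≡ 10 (mod 11), so λ ≡ 8·10 ≡ 3.
  x = λ² - 3 - 3 = 9 - 6 ≡ 3; y = λ·(3 - 3) - 5 ≡ 6. → (3, 6)
add Q: (3, 6) + (7, 1). λ = (1 - 6)/(7 - 3) ≡ 6/4 mod 11. 4⁻¹ ≡ 3 (mod 11), so λ ≡ 7.
  x = λ² - 3 - 7 = 49 - 10 ≡ 6; y = λ·(3 - 6) - 6 ≡ 6. → (6, 6)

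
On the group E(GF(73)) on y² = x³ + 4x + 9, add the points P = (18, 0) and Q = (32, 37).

(18, 0) + (32, 37). λ = (37 - 0)/(32 - 18) ≡ 37/14 mod 73. 14⁻¹ ≡ 47 (mod 73) since 14·47 = 658 ≡ 1, so λ ≡ 60.
  x = λ² - 18 - 32 = 3600 - 50 ≡ 46; y = λ·(18 - 46) - 0 ≡ 72. → (46, 72)

(46, 72)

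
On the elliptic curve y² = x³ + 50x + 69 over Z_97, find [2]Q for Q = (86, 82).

tangent at (86, 82): λ = (3·86² + 50)/(2·82) ≡ 25/67. 67⁻¹ ≡ 42 (mod 97) since 67·42 = 2814 ≡ 1, so λ ≡ 25·42 ≡ 80.
  x = λ² - 86 - 86 = 6400 - 172 ≡ 20; y = λ·(86 - 20) - 82 ≡ 57. → (20, 57)

(20, 57)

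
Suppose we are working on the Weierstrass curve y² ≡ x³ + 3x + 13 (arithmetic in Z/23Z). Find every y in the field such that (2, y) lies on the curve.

2, 21

x³ + 3x + 13 = 27 ≡ 4 (mod 23).
Square roots of 4 mod 23: 2 and 21 (since 2² = 4 ≡ 4).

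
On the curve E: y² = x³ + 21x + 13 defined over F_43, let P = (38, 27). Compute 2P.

(19, 2)

tangent at (38, 27): λ = (3·38² + 21)/(2·27) ≡ 10/11. 11⁻¹ ≡ 4 (mod 43), so λ ≡ 10·4 ≡ 40.
  x = λ² - 38 - 38 = 1600 - 76 ≡ 19; y = λ·(38 - 19) - 27 ≡ 2. → (19, 2)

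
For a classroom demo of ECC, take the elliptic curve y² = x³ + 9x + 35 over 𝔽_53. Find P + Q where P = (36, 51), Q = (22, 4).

(36, 51) + (22, 4). λ = (4 - 51)/(22 - 36) ≡ 6/39 mod 53. 39⁻¹ ≡ 34 (mod 53), so λ ≡ 45.
  x = λ² - 36 - 22 = 2025 - 58 ≡ 6; y = λ·(36 - 6) - 51 ≡ 27. → (6, 27)

(6, 27)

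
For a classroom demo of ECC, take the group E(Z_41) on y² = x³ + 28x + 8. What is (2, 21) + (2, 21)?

tangent at (2, 21): λ = (3·2² + 28)/(2·21) ≡ 40/1. 1⁻¹ ≡ 1 (mod 41), so λ ≡ 40·1 ≡ 40.
  x = λ² - 2 - 2 = 1600 - 4 ≡ 38; y = λ·(2 - 38) - 21 ≡ 15. → (38, 15)

(38, 15)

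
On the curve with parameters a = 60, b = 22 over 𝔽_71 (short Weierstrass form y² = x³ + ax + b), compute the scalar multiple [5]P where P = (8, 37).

Double-and-add on 5 = (101)₂. Start with P = (8, 37) for the leading 1-bit.
double: tangent at (8, 37): λ = (3·8² + 60)/(2·37) ≡ 39/3. 3⁻¹ ≡ 24 (mod 71), so λ ≡ 39·24 ≡ 13.
  x = λ² - 8 - 8 = 169 - 16 ≡ 11; y = λ·(8 - 11) - 37 ≡ 66. → (11, 66)
double: tangent at (11, 66): λ = (3·11² + 60)/(2·66) ≡ 68/61. 61⁻¹ ≡ 7 (mod 71) since 61·7 = 427 ≡ 1, so λ ≡ 68·7 ≡ 50.
  x = λ² - 11 - 11 = 2500 - 22 ≡ 64; y = λ·(11 - 64) - 66 ≡ 53. → (64, 53)
add P: (64, 53) + (8, 37). λ = (37 - 53)/(8 - 64) ≡ 55/15 mod 71. 15⁻¹ ≡ 19 (mod 71) since 15·19 = 285 ≡ 1, so λ ≡ 51.
  x = λ² - 64 - 8 = 2601 - 72 ≡ 44; y = λ·(64 - 44) - 53 ≡ 44. → (44, 44)

(44, 44)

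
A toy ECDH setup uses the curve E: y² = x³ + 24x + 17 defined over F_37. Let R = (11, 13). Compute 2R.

tangent at (11, 13): λ = (3·11² + 24)/(2·13) ≡ 17/26. 26⁻¹ ≡ 10 (mod 37), so λ ≡ 17·10 ≡ 22.
  x = λ² - 11 - 11 = 484 - 22 ≡ 18; y = λ·(11 - 18) - 13 ≡ 18. → (18, 18)

(18, 18)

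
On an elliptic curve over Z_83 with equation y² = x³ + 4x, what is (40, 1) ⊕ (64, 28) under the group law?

(49, 20)

(40, 1) + (64, 28). λ = (28 - 1)/(64 - 40) ≡ 27/24 mod 83. 24⁻¹ ≡ 45 (mod 83) since 24·45 = 1080 ≡ 1, so λ ≡ 53.
  x = λ² - 40 - 64 = 2809 - 104 ≡ 49; y = λ·(40 - 49) - 1 ≡ 20. → (49, 20)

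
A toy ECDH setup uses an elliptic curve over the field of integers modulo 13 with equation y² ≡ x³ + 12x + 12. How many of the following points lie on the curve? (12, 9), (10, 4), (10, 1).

1

(12, 9): 9² ≡ 3, rhs ≡ 12 → off.
(10, 4): 4² ≡ 3, rhs ≡ 1 → off.
(10, 1): 1² ≡ 1, rhs ≡ 1 → on.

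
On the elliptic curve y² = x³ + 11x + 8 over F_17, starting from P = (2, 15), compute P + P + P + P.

Double-and-add on 4 = (100)₂. Start with P = (2, 15) for the leading 1-bit.
double: tangent at (2, 15): λ = (3·2² + 11)/(2·15) ≡ 6/13. 13⁻¹ ≡ 4 (mod 17), so λ ≡ 6·4 ≡ 7.
  x = λ² - 2 - 2 = 49 - 4 ≡ 11; y = λ·(2 - 11) - 15 ≡ 7. → (11, 7)
double: tangent at (11, 7): λ = (3·11² + 11)/(2·7) ≡ 0/14. 14⁻¹ ≡ 11 (mod 17) since 14·11 = 154 ≡ 1, so λ ≡ 0·11 ≡ 0.
  x = λ² - 11 - 11 = 0 - 22 ≡ 12; y = λ·(11 - 12) - 7 ≡ 10. → (12, 10)

(12, 10)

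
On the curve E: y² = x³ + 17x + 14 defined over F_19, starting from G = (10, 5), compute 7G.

Repeated addition: build up to 7G.
2G: tangent at (10, 5): λ = (3·10² + 17)/(2·5) ≡ 13/10. 10⁻¹ ≡ 2 (mod 19) since 10·2 = 20 ≡ 1, so λ ≡ 13·2 ≡ 7.
  x = λ² - 10 - 10 = 49 - 20 ≡ 10; y = λ·(10 - 10) - 5 ≡ 14. → (10, 14)
3G: (10, 14) + (10, 5): same x and y₁ ≡ -y₂, so the sum is O.
4G: O + (10, 5) = (10, 5) (identity).
5G: tangent at (10, 5): λ = (3·10² + 17)/(2·5) ≡ 13/10. 10⁻¹ ≡ 2 (mod 19), so λ ≡ 13·2 ≡ 7.
  x = λ² - 10 - 10 = 49 - 20 ≡ 10; y = λ·(10 - 10) - 5 ≡ 14. → (10, 14)
6G: (10, 14) + (10, 5): same x and y₁ ≡ -y₂, so the sum is O.
7G: O + (10, 5) = (10, 5) (identity).

(10, 5)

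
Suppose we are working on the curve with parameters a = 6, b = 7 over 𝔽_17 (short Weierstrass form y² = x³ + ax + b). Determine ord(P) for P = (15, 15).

10

2P: tangent at (15, 15): λ = (3·15² + 6)/(2·15) ≡ 1/13. 13⁻¹ ≡ 4 (mod 17), so λ ≡ 1·4 ≡ 4.
  x = λ² - 15 - 15 = 16 - 30 ≡ 3; y = λ·(15 - 3) - 15 ≡ 16. → (3, 16)
3P: (3, 16) + (15, 15). λ = (15 - 16)/(15 - 3) ≡ 16/12 mod 17. 12⁻¹ ≡ 10 (mod 17), so λ ≡ 7.
  x = λ² - 3 - 15 = 49 - 18 ≡ 14; y = λ·(3 - 14) - 16 ≡ 9. → (14, 9)
4P: (14, 9) + (15, 15). λ = (15 - 9)/(15 - 14) ≡ 6/1 mod 17. 1⁻¹ ≡ 1 (mod 17), so λ ≡ 6.
  x = λ² - 14 - 15 = 36 - 29 ≡ 7; y = λ·(14 - 7) - 9 ≡ 16. → (7, 16)
5P: (7, 16) + (15, 15). λ = (15 - 16)/(15 - 7) ≡ 16/8 mod 17. 8⁻¹ ≡ 15 (mod 17) since 8·15 = 120 ≡ 1, so λ ≡ 2.
  x = λ² - 7 - 15 = 4 - 22 ≡ 16; y = λ·(7 - 16) - 16 ≡ 0. → (16, 0)
6P: (16, 0) + (15, 15). λ = (15 - 0)/(15 - 16) ≡ 15/16 mod 17. 16⁻¹ ≡ 16 (mod 17), so λ ≡ 2.
  x = λ² - 16 - 15 = 4 - 31 ≡ 7; y = λ·(16 - 7) - 0 ≡ 1. → (7, 1)
7P: (7, 1) + (15, 15). λ = (15 - 1)/(15 - 7) ≡ 14/8 mod 17. 8⁻¹ ≡ 15 (mod 17) since 8·15 = 120 ≡ 1, so λ ≡ 6.
  x = λ² - 7 - 15 = 36 - 22 ≡ 14; y = λ·(7 - 14) - 1 ≡ 8. → (14, 8)
8P: (14, 8) + (15, 15). λ = (15 - 8)/(15 - 14) ≡ 7/1 mod 17. 1⁻¹ ≡ 1 (mod 17), so λ ≡ 7.
  x = λ² - 14 - 15 = 49 - 29 ≡ 3; y = λ·(14 - 3) - 8 ≡ 1. → (3, 1)
9P: (3, 1) + (15, 15). λ = (15 - 1)/(15 - 3) ≡ 14/12 mod 17. 12⁻¹ ≡ 10 (mod 17), so λ ≡ 4.
  x = λ² - 3 - 15 = 16 - 18 ≡ 15; y = λ·(3 - 15) - 1 ≡ 2. → (15, 2)
10P: (15, 2) + (15, 15): same x and y₁ ≡ -y₂, so the sum is 𝒪.
10P = 𝒪, so the order is 10.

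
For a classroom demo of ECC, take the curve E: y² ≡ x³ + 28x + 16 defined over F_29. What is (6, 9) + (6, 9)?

tangent at (6, 9): λ = (3·6² + 28)/(2·9) ≡ 20/18. 18⁻¹ ≡ 21 (mod 29), so λ ≡ 20·21 ≡ 14.
  x = λ² - 6 - 6 = 196 - 12 ≡ 10; y = λ·(6 - 10) - 9 ≡ 22. → (10, 22)

(10, 22)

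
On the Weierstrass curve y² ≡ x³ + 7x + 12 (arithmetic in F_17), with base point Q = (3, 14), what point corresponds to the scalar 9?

(3, 3)

Repeated addition: build up to 9Q.
2Q: tangent at (3, 14): λ = (3·3² + 7)/(2·14) ≡ 0/11. 11⁻¹ ≡ 14 (mod 17) since 11·14 = 154 ≡ 1, so λ ≡ 0·14 ≡ 0.
  x = λ² - 3 - 3 = 0 - 6 ≡ 11; y = λ·(3 - 11) - 14 ≡ 3. → (11, 3)
3Q: (11, 3) + (3, 14). λ = (14 - 3)/(3 - 11) ≡ 11/9 mod 17. 9⁻¹ ≡ 2 (mod 17) since 9·2 = 18 ≡ 1, so λ ≡ 5.
  x = λ² - 11 - 3 = 25 - 14 ≡ 11; y = λ·(11 - 11) - 3 ≡ 14. → (11, 14)
4Q: (11, 14) + (3, 14). λ = (14 - 14)/(3 - 11) ≡ 0/9 mod 17. 9⁻¹ ≡ 2 (mod 17) since 9·2 = 18 ≡ 1, so λ ≡ 0.
  x = λ² - 11 - 3 = 0 - 14 ≡ 3; y = λ·(11 - 3) - 14 ≡ 3. → (3, 3)
5Q: (3, 3) + (3, 14): same x and y₁ ≡ -y₂, so the sum is 𝒪.
6Q: 𝒪 + (3, 14) = (3, 14) (identity).
7Q: tangent at (3, 14): λ = (3·3² + 7)/(2·14) ≡ 0/11. 11⁻¹ ≡ 14 (mod 17), so λ ≡ 0·14 ≡ 0.
  x = λ² - 3 - 3 = 0 - 6 ≡ 11; y = λ·(3 - 11) - 14 ≡ 3. → (11, 3)
8Q: (11, 3) + (3, 14). λ = (14 - 3)/(3 - 11) ≡ 11/9 mod 17. 9⁻¹ ≡ 2 (mod 17) since 9·2 = 18 ≡ 1, so λ ≡ 5.
  x = λ² - 11 - 3 = 25 - 14 ≡ 11; y = λ·(11 - 11) - 3 ≡ 14. → (11, 14)
9Q: (11, 14) + (3, 14). λ = (14 - 14)/(3 - 11) ≡ 0/9 mod 17. 9⁻¹ ≡ 2 (mod 17), so λ ≡ 0.
  x = λ² - 11 - 3 = 0 - 14 ≡ 3; y = λ·(11 - 3) - 14 ≡ 3. → (3, 3)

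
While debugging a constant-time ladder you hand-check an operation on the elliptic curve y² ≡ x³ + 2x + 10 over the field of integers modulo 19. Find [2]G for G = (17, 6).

tangent at (17, 6): λ = (3·17² + 2)/(2·6) ≡ 14/12. 12⁻¹ ≡ 8 (mod 19) since 12·8 = 96 ≡ 1, so λ ≡ 14·8 ≡ 17.
  x = λ² - 17 - 17 = 289 - 34 ≡ 8; y = λ·(17 - 8) - 6 ≡ 14. → (8, 14)

(8, 14)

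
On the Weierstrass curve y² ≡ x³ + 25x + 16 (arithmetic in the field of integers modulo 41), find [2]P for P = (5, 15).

(33, 1)

tangent at (5, 15): λ = (3·5² + 25)/(2·15) ≡ 18/30. 30⁻¹ ≡ 26 (mod 41), so λ ≡ 18·26 ≡ 17.
  x = λ² - 5 - 5 = 289 - 10 ≡ 33; y = λ·(5 - 33) - 15 ≡ 1. → (33, 1)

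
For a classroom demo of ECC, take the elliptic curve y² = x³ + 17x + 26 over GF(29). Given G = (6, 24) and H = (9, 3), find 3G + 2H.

(10, 23)

First 3G:
Repeated addition: build up to 3G.
2G: tangent at (6, 24): λ = (3·6² + 17)/(2·24) ≡ 9/19. 19⁻¹ ≡ 26 (mod 29) since 19·26 = 494 ≡ 1, so λ ≡ 9·26 ≡ 2.
  x = λ² - 6 - 6 = 4 - 12 ≡ 21; y = λ·(6 - 21) - 24 ≡ 4. → (21, 4)
3G: (21, 4) + (6, 24). λ = (24 - 4)/(6 - 21) ≡ 20/14 mod 29. 14⁻¹ ≡ 27 (mod 29) since 14·27 = 378 ≡ 1, so λ ≡ 18.
  x = λ² - 21 - 6 = 324 - 27 ≡ 7; y = λ·(21 - 7) - 4 ≡ 16. → (7, 16)
3G = (7, 16).
Next 2H:
Repeated addition: build up to 2H.
2H: tangent at (9, 3): λ = (3·9² + 17)/(2·3) ≡ 28/6. 6⁻¹ ≡ 5 (mod 29), so λ ≡ 28·5 ≡ 24.
  x = λ² - 9 - 9 = 576 - 18 ≡ 7; y = λ·(9 - 7) - 3 ≡ 16. → (7, 16)
2H = (7, 16).
Finally 3G + 2H:
tangent at (7, 16): λ = (3·7² + 17)/(2·16) ≡ 19/3. 3⁻¹ ≡ 10 (mod 29) since 3·10 = 30 ≡ 1, so λ ≡ 19·10 ≡ 16.
  x = λ² - 7 - 7 = 256 - 14 ≡ 10; y = λ·(7 - 10) - 16 ≡ 23. → (10, 23)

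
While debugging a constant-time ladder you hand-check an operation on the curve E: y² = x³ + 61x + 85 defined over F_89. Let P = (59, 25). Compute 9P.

(8, 62)

Repeated addition: build up to 9P.
2P: tangent at (59, 25): λ = (3·59² + 61)/(2·25) ≡ 2/50. 50⁻¹ ≡ 73 (mod 89), so λ ≡ 2·73 ≡ 57.
  x = λ² - 59 - 59 = 3249 - 118 ≡ 16; y = λ·(59 - 16) - 25 ≡ 23. → (16, 23)
3P: (16, 23) + (59, 25). λ = (25 - 23)/(59 - 16) ≡ 2/43 mod 89. 43⁻¹ ≡ 29 (mod 89) since 43·29 = 1247 ≡ 1, so λ ≡ 58.
  x = λ² - 16 - 59 = 3364 - 75 ≡ 85; y = λ·(16 - 85) - 23 ≡ 69. → (85, 69)
4P: (85, 69) + (59, 25). λ = (25 - 69)/(59 - 85) ≡ 45/63 mod 89. 63⁻¹ ≡ 65 (mod 89), so λ ≡ 77.
  x = λ² - 85 - 59 = 5929 - 144 ≡ 0; y = λ·(85 - 0) - 69 ≡ 68. → (0, 68)
5P: (0, 68) + (59, 25). λ = (25 - 68)/(59 - 0) ≡ 46/59 mod 89. 59⁻¹ ≡ 86 (mod 89), so λ ≡ 40.
  x = λ² - 0 - 59 = 1600 - 59 ≡ 28; y = λ·(0 - 28) - 68 ≡ 58. → (28, 58)
6P: (28, 58) + (59, 25). λ = (25 - 58)/(59 - 28) ≡ 56/31 mod 89. 31⁻¹ ≡ 23 (mod 89), so λ ≡ 42.
  x = λ² - 28 - 59 = 1764 - 87 ≡ 75; y = λ·(28 - 75) - 58 ≡ 15. → (75, 15)
7P: (75, 15) + (59, 25). λ = (25 - 15)/(59 - 75) ≡ 10/73 mod 89. 73⁻¹ ≡ 50 (mod 89) since 73·50 = 3650 ≡ 1, so λ ≡ 55.
  x = λ² - 75 - 59 = 3025 - 134 ≡ 43; y = λ·(75 - 43) - 15 ≡ 54. → (43, 54)
8P: (43, 54) + (59, 25). λ = (25 - 54)/(59 - 43) ≡ 60/16 mod 89. 16⁻¹ ≡ 39 (mod 89), so λ ≡ 26.
  x = λ² - 43 - 59 = 676 - 102 ≡ 40; y = λ·(43 - 40) - 54 ≡ 24. → (40, 24)
9P: (40, 24) + (59, 25). λ = (25 - 24)/(59 - 40) ≡ 1/19 mod 89. 19⁻¹ ≡ 75 (mod 89), so λ ≡ 75.
  x = λ² - 40 - 59 = 5625 - 99 ≡ 8; y = λ·(40 - 8) - 24 ≡ 62. → (8, 62)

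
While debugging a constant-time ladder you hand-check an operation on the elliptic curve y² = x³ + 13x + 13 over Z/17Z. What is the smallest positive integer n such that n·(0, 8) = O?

2P: tangent at (0, 8): λ = (3·0² + 13)/(2·8) ≡ 13/16. 16⁻¹ ≡ 16 (mod 17) since 16·16 = 256 ≡ 1, so λ ≡ 13·16 ≡ 4.
  x = λ² - 0 - 0 = 16 - 0 ≡ 16; y = λ·(0 - 16) - 8 ≡ 13. → (16, 13)
3P: (16, 13) + (0, 8). λ = (8 - 13)/(0 - 16) ≡ 12/1 mod 17. 1⁻¹ ≡ 1 (mod 17) since 1·1 = 1 ≡ 1, so λ ≡ 12.
  x = λ² - 16 - 0 = 144 - 16 ≡ 9; y = λ·(16 - 9) - 13 ≡ 3. → (9, 3)
4P: (9, 3) + (0, 8). λ = (8 - 3)/(0 - 9) ≡ 5/8 mod 17. 8⁻¹ ≡ 15 (mod 17), so λ ≡ 7.
  x = λ² - 9 - 0 = 49 - 9 ≡ 6; y = λ·(9 - 6) - 3 ≡ 1. → (6, 1)
5P: (6, 1) + (0, 8). λ = (8 - 1)/(0 - 6) ≡ 7/11 mod 17. 11⁻¹ ≡ 14 (mod 17), so λ ≡ 13.
  x = λ² - 6 - 0 = 169 - 6 ≡ 10; y = λ·(6 - 10) - 1 ≡ 15. → (10, 15)
6P: (10, 15) + (0, 8). λ = (8 - 15)/(0 - 10) ≡ 10/7 mod 17. 7⁻¹ ≡ 5 (mod 17) since 7·5 = 35 ≡ 1, so λ ≡ 16.
  x = λ² - 10 - 0 = 256 - 10 ≡ 8; y = λ·(10 - 8) - 15 ≡ 0. → (8, 0)
7P: (8, 0) + (0, 8). λ = (8 - 0)/(0 - 8) ≡ 8/9 mod 17. 9⁻¹ ≡ 2 (mod 17), so λ ≡ 16.
  x = λ² - 8 - 0 = 256 - 8 ≡ 10; y = λ·(8 - 10) - 0 ≡ 2. → (10, 2)
8P: (10, 2) + (0, 8). λ = (8 - 2)/(0 - 10) ≡ 6/7 mod 17. 7⁻¹ ≡ 5 (mod 17) since 7·5 = 35 ≡ 1, so λ ≡ 13.
  x = λ² - 10 - 0 = 169 - 10 ≡ 6; y = λ·(10 - 6) - 2 ≡ 16. → (6, 16)
9P: (6, 16) + (0, 8). λ = (8 - 16)/(0 - 6) ≡ 9/11 mod 17. 11⁻¹ ≡ 14 (mod 17) since 11·14 = 154 ≡ 1, so λ ≡ 7.
  x = λ² - 6 - 0 = 49 - 6 ≡ 9; y = λ·(6 - 9) - 16 ≡ 14. → (9, 14)
10P: (9, 14) + (0, 8). λ = (8 - 14)/(0 - 9) ≡ 11/8 mod 17. 8⁻¹ ≡ 15 (mod 17) since 8·15 = 120 ≡ 1, so λ ≡ 12.
  x = λ² - 9 - 0 = 144 - 9 ≡ 16; y = λ·(9 - 16) - 14 ≡ 4. → (16, 4)
11P: (16, 4) + (0, 8). λ = (8 - 4)/(0 - 16) ≡ 4/1 mod 17. 1⁻¹ ≡ 1 (mod 17), so λ ≡ 4.
  x = λ² - 16 - 0 = 16 - 16 ≡ 0; y = λ·(16 - 0) - 4 ≡ 9. → (0, 9)
12P: (0, 9) + (0, 8): same x and y₁ ≡ -y₂, so the sum is O.
12P = O, so the order is 12.

12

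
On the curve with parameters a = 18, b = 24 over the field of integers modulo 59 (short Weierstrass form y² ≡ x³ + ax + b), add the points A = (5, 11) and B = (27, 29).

(54, 24)

(5, 11) + (27, 29). λ = (29 - 11)/(27 - 5) ≡ 18/22 mod 59. 22⁻¹ ≡ 51 (mod 59) since 22·51 = 1122 ≡ 1, so λ ≡ 33.
  x = λ² - 5 - 27 = 1089 - 32 ≡ 54; y = λ·(5 - 54) - 11 ≡ 24. → (54, 24)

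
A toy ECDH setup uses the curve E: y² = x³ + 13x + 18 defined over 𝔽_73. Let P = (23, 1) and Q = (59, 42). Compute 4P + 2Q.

(38, 14)

First 4P:
Double-and-add on 4 = (100)₂. Start with P = (23, 1) for the leading 1-bit.
double: tangent at (23, 1): λ = (3·23² + 13)/(2·1) ≡ 67/2. 2⁻¹ ≡ 37 (mod 73), so λ ≡ 67·37 ≡ 70.
  x = λ² - 23 - 23 = 4900 - 46 ≡ 36; y = λ·(23 - 36) - 1 ≡ 38. → (36, 38)
double: tangent at (36, 38): λ = (3·36² + 13)/(2·38) ≡ 32/3. 3⁻¹ ≡ 49 (mod 73), so λ ≡ 32·49 ≡ 35.
  x = λ² - 36 - 36 = 1225 - 72 ≡ 58; y = λ·(36 - 58) - 38 ≡ 68. → (58, 68)
4P = (58, 68).
Next 2Q:
Repeated addition: build up to 2Q.
2Q: tangent at (59, 42): λ = (3·59² + 13)/(2·42) ≡ 17/11. 11⁻¹ ≡ 20 (mod 73) since 11·20 = 220 ≡ 1, so λ ≡ 17·20 ≡ 48.
  x = λ² - 59 - 59 = 2304 - 118 ≡ 69; y = λ·(59 - 69) - 42 ≡ 62. → (69, 62)
2Q = (69, 62).
Finally 4P + 2Q:
(58, 68) + (69, 62). λ = (62 - 68)/(69 - 58) ≡ 67/11 mod 73. 11⁻¹ ≡ 20 (mod 73), so λ ≡ 26.
  x = λ² - 58 - 69 = 676 - 127 ≡ 38; y = λ·(58 - 38) - 68 ≡ 14. → (38, 14)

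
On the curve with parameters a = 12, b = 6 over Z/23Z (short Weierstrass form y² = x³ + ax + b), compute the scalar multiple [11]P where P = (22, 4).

(22, 19)

Double-and-add on 11 = (1011)₂. Start with P = (22, 4) for the leading 1-bit.
double: tangent at (22, 4): λ = (3·22² + 12)/(2·4) ≡ 15/8. 8⁻¹ ≡ 3 (mod 23), so λ ≡ 15·3 ≡ 22.
  x = λ² - 22 - 22 = 484 - 44 ≡ 3; y = λ·(22 - 3) - 4 ≡ 0. → (3, 0)
double: (3, 0) + (3, 0): same x and y₁ ≡ -y₂, so the sum is 𝒪.
add P: 𝒪 + (22, 4) = (22, 4) (identity).
double: tangent at (22, 4): λ = (3·22² + 12)/(2·4) ≡ 15/8. 8⁻¹ ≡ 3 (mod 23), so λ ≡ 15·3 ≡ 22.
  x = λ² - 22 - 22 = 484 - 44 ≡ 3; y = λ·(22 - 3) - 4 ≡ 0. → (3, 0)
add P: (3, 0) + (22, 4). λ = (4 - 0)/(22 - 3) ≡ 4/19 mod 23. 19⁻¹ ≡ 17 (mod 23) since 19·17 = 323 ≡ 1, so λ ≡ 22.
  x = λ² - 3 - 22 = 484 - 25 ≡ 22; y = λ·(3 - 22) - 0 ≡ 19. → (22, 19)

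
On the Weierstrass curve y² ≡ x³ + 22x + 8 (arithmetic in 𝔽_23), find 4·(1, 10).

Write Q = (1, 10).
Double-and-add on 4 = (100)₂. Start with Q = (1, 10) for the leading 1-bit.
double: tangent at (1, 10): λ = (3·1² + 22)/(2·10) ≡ 2/20. 20⁻¹ ≡ 15 (mod 23), so λ ≡ 2·15 ≡ 7.
  x = λ² - 1 - 1 = 49 - 2 ≡ 1; y = λ·(1 - 1) - 10 ≡ 13. → (1, 13)
double: tangent at (1, 13): λ = (3·1² + 22)/(2·13) ≡ 2/3. 3⁻¹ ≡ 8 (mod 23), so λ ≡ 2·8 ≡ 16.
  x = λ² - 1 - 1 = 256 - 2 ≡ 1; y = λ·(1 - 1) - 13 ≡ 10. → (1, 10)

(1, 10)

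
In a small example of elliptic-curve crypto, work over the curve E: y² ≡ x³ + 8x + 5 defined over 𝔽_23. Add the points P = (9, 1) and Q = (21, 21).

(9, 1) + (21, 21). λ = (21 - 1)/(21 - 9) ≡ 20/12 mod 23. 12⁻¹ ≡ 2 (mod 23) since 12·2 = 24 ≡ 1, so λ ≡ 17.
  x = λ² - 9 - 21 = 289 - 30 ≡ 6; y = λ·(9 - 6) - 1 ≡ 4. → (6, 4)

(6, 4)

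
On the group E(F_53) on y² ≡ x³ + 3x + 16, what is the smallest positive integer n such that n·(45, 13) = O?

5

2P: tangent at (45, 13): λ = (3·45² + 3)/(2·13) ≡ 36/26. 26⁻¹ ≡ 51 (mod 53) since 26·51 = 1326 ≡ 1, so λ ≡ 36·51 ≡ 34.
  x = λ² - 45 - 45 = 1156 - 90 ≡ 6; y = λ·(45 - 6) - 13 ≡ 41. → (6, 41)
3P: (6, 41) + (45, 13). λ = (13 - 41)/(45 - 6) ≡ 25/39 mod 53. 39⁻¹ ≡ 34 (mod 53) since 39·34 = 1326 ≡ 1, so λ ≡ 2.
  x = λ² - 6 - 45 = 4 - 51 ≡ 6; y = λ·(6 - 6) - 41 ≡ 12. → (6, 12)
4P: (6, 12) + (45, 13). λ = (13 - 12)/(45 - 6) ≡ 1/39 mod 53. 39⁻¹ ≡ 34 (mod 53) since 39·34 = 1326 ≡ 1, so λ ≡ 34.
  x = λ² - 6 - 45 = 1156 - 51 ≡ 45; y = λ·(6 - 45) - 12 ≡ 40. → (45, 40)
5P: (45, 40) + (45, 13): same x and y₁ ≡ -y₂, so the sum is O.
5P = O, so the order is 5.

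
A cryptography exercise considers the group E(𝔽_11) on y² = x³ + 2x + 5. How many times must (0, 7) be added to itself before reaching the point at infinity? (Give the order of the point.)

2P: tangent at (0, 7): λ = (3·0² + 2)/(2·7) ≡ 2/3. 3⁻¹ ≡ 4 (mod 11), so λ ≡ 2·4 ≡ 8.
  x = λ² - 0 - 0 = 64 - 0 ≡ 9; y = λ·(0 - 9) - 7 ≡ 9. → (9, 9)
3P: (9, 9) + (0, 7). λ = (7 - 9)/(0 - 9) ≡ 9/2 mod 11. 2⁻¹ ≡ 6 (mod 11), so λ ≡ 10.
  x = λ² - 9 - 0 = 100 - 9 ≡ 3; y = λ·(9 - 3) - 9 ≡ 7. → (3, 7)
4P: (3, 7) + (0, 7). λ = (7 - 7)/(0 - 3) ≡ 0/8 mod 11. 8⁻¹ ≡ 7 (mod 11) since 8·7 = 56 ≡ 1, so λ ≡ 0.
  x = λ² - 3 - 0 = 0 - 3 ≡ 8; y = λ·(3 - 8) - 7 ≡ 4. → (8, 4)
5P: (8, 4) + (0, 7). λ = (7 - 4)/(0 - 8) ≡ 3/3 mod 11. 3⁻¹ ≡ 4 (mod 11), so λ ≡ 1.
  x = λ² - 8 - 0 = 1 - 8 ≡ 4; y = λ·(8 - 4) - 4 ≡ 0. → (4, 0)
6P: (4, 0) + (0, 7). λ = (7 - 0)/(0 - 4) ≡ 7/7 mod 11. 7⁻¹ ≡ 8 (mod 11) since 7·8 = 56 ≡ 1, so λ ≡ 1.
  x = λ² - 4 - 0 = 1 - 4 ≡ 8; y = λ·(4 - 8) - 0 ≡ 7. → (8, 7)
7P: (8, 7) + (0, 7). λ = (7 - 7)/(0 - 8) ≡ 0/3 mod 11. 3⁻¹ ≡ 4 (mod 11), so λ ≡ 0.
  x = λ² - 8 - 0 = 0 - 8 ≡ 3; y = λ·(8 - 3) - 7 ≡ 4. → (3, 4)
8P: (3, 4) + (0, 7). λ = (7 - 4)/(0 - 3) ≡ 3/8 mod 11. 8⁻¹ ≡ 7 (mod 11) since 8·7 = 56 ≡ 1, so λ ≡ 10.
  x = λ² - 3 - 0 = 100 - 3 ≡ 9; y = λ·(3 - 9) - 4 ≡ 2. → (9, 2)
9P: (9, 2) + (0, 7). λ = (7 - 2)/(0 - 9) ≡ 5/2 mod 11. 2⁻¹ ≡ 6 (mod 11), so λ ≡ 8.
  x = λ² - 9 - 0 = 64 - 9 ≡ 0; y = λ·(9 - 0) - 2 ≡ 4. → (0, 4)
10P: (0, 4) + (0, 7): same x and y₁ ≡ -y₂, so the sum is the point at infinity.
10P = the point at infinity, so the order is 10.

10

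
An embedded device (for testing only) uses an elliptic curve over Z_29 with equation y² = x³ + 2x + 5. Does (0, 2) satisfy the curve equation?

no

y² = 2² ≡ 4; x³ + 2x + 5 = 5 ≡ 5 (mod 29). 4 ≠ 5.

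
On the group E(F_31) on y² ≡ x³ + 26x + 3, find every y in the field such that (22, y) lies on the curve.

1, 30

x³ + 26x + 3 = 11223 ≡ 1 (mod 31).
Square roots of 1 mod 31: 1 and 30 (since 1² = 1 ≡ 1).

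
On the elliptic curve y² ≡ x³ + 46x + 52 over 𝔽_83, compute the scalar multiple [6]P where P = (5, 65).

(25, 71)

Double-and-add on 6 = (110)₂. Start with P = (5, 65) for the leading 1-bit.
double: tangent at (5, 65): λ = (3·5² + 46)/(2·65) ≡ 38/47. 47⁻¹ ≡ 53 (mod 83) since 47·53 = 2491 ≡ 1, so λ ≡ 38·53 ≡ 22.
  x = λ² - 5 - 5 = 484 - 10 ≡ 59; y = λ·(5 - 59) - 65 ≡ 75. → (59, 75)
add P: (59, 75) + (5, 65). λ = (65 - 75)/(5 - 59) ≡ 73/29 mod 83. 29⁻¹ ≡ 63 (mod 83), so λ ≡ 34.
  x = λ² - 59 - 5 = 1156 - 64 ≡ 13; y = λ·(59 - 13) - 75 ≡ 78. → (13, 78)
double: tangent at (13, 78): λ = (3·13² + 46)/(2·78) ≡ 55/73. 73⁻¹ ≡ 58 (mod 83) since 73·58 = 4234 ≡ 1, so λ ≡ 55·58 ≡ 36.
  x = λ² - 13 - 13 = 1296 - 26 ≡ 25; y = λ·(13 - 25) - 78 ≡ 71. → (25, 71)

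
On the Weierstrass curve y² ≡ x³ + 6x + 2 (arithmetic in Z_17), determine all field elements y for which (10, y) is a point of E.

5, 12

x³ + 6x + 2 = 1062 ≡ 8 (mod 17).
Square roots of 8 mod 17: 5 and 12 (since 5² = 25 ≡ 8).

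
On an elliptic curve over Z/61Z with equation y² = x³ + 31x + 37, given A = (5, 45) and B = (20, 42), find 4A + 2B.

(26, 34)

First 4A:
Repeated addition: build up to 4A.
2A: tangent at (5, 45): λ = (3·5² + 31)/(2·45) ≡ 45/29. 29⁻¹ ≡ 40 (mod 61), so λ ≡ 45·40 ≡ 31.
  x = λ² - 5 - 5 = 961 - 10 ≡ 36; y = λ·(5 - 36) - 45 ≡ 31. → (36, 31)
3A: (36, 31) + (5, 45). λ = (45 - 31)/(5 - 36) ≡ 14/30 mod 61. 30⁻¹ ≡ 59 (mod 61), so λ ≡ 33.
  x = λ² - 36 - 5 = 1089 - 41 ≡ 11; y = λ·(36 - 11) - 31 ≡ 1. → (11, 1)
4A: (11, 1) + (5, 45). λ = (45 - 1)/(5 - 11) ≡ 44/55 mod 61. 55⁻¹ ≡ 10 (mod 61), so λ ≡ 13.
  x = λ² - 11 - 5 = 169 - 16 ≡ 31; y = λ·(11 - 31) - 1 ≡ 44. → (31, 44)
4A = (31, 44).
Next 2B:
Repeated addition: build up to 2B.
2B: tangent at (20, 42): λ = (3·20² + 31)/(2·42) ≡ 11/23. 23⁻¹ ≡ 8 (mod 61), so λ ≡ 11·8 ≡ 27.
  x = λ² - 20 - 20 = 729 - 40 ≡ 18; y = λ·(20 - 18) - 42 ≡ 12. → (18, 12)
2B = (18, 12).
Finally 4A + 2B:
(31, 44) + (18, 12). λ = (12 - 44)/(18 - 31) ≡ 29/48 mod 61. 48⁻¹ ≡ 14 (mod 61) since 48·14 = 672 ≡ 1, so λ ≡ 40.
  x = λ² - 31 - 18 = 1600 - 49 ≡ 26; y = λ·(31 - 26) - 44 ≡ 34. → (26, 34)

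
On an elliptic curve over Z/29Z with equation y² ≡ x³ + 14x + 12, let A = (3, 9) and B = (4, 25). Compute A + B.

(3, 9) + (4, 25). λ = (25 - 9)/(4 - 3) ≡ 16/1 mod 29. 1⁻¹ ≡ 1 (mod 29), so λ ≡ 16.
  x = λ² - 3 - 4 = 256 - 7 ≡ 17; y = λ·(3 - 17) - 9 ≡ 28. → (17, 28)

(17, 28)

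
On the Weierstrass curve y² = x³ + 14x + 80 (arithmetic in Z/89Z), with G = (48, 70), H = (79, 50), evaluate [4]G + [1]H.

(64, 6)

First 4G:
Double-and-add on 4 = (100)₂. Start with G = (48, 70) for the leading 1-bit.
double: tangent at (48, 70): λ = (3·48² + 14)/(2·70) ≡ 73/51. 51⁻¹ ≡ 7 (mod 89), so λ ≡ 73·7 ≡ 66.
  x = λ² - 48 - 48 = 4356 - 96 ≡ 77; y = λ·(48 - 77) - 70 ≡ 63. → (77, 63)
double: tangent at (77, 63): λ = (3·77² + 14)/(2·63) ≡ 1/37. 37⁻¹ ≡ 77 (mod 89) since 37·77 = 2849 ≡ 1, so λ ≡ 1·77 ≡ 77.
  x = λ² - 77 - 77 = 5929 - 154 ≡ 79; y = λ·(77 - 79) - 63 ≡ 50. → (79, 50)
4G = (79, 50).
Finally 4G + H:
tangent at (79, 50): λ = (3·79² + 14)/(2·50) ≡ 47/11. 11⁻¹ ≡ 81 (mod 89) since 11·81 = 891 ≡ 1, so λ ≡ 47·81 ≡ 69.
  x = λ² - 79 - 79 = 4761 - 158 ≡ 64; y = λ·(79 - 64) - 50 ≡ 6. → (64, 6)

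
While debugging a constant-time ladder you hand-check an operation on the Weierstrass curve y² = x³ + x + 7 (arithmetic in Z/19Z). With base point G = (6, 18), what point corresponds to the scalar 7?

(6, 18)

Repeated addition: build up to 7G.
2G: tangent at (6, 18): λ = (3·6² + 1)/(2·18) ≡ 14/17. 17⁻¹ ≡ 9 (mod 19), so λ ≡ 14·9 ≡ 12.
  x = λ² - 6 - 6 = 144 - 12 ≡ 18; y = λ·(6 - 18) - 18 ≡ 9. → (18, 9)
3G: (18, 9) + (6, 18). λ = (18 - 9)/(6 - 18) ≡ 9/7 mod 19. 7⁻¹ ≡ 11 (mod 19) since 7·11 = 77 ≡ 1, so λ ≡ 4.
  x = λ² - 18 - 6 = 16 - 24 ≡ 11; y = λ·(18 - 11) - 9 ≡ 0. → (11, 0)
4G: (11, 0) + (6, 18). λ = (18 - 0)/(6 - 11) ≡ 18/14 mod 19. 14⁻¹ ≡ 15 (mod 19), so λ ≡ 4.
  x = λ² - 11 - 6 = 16 - 17 ≡ 18; y = λ·(11 - 18) - 0 ≡ 10. → (18, 10)
5G: (18, 10) + (6, 18). λ = (18 - 10)/(6 - 18) ≡ 8/7 mod 19. 7⁻¹ ≡ 11 (mod 19) since 7·11 = 77 ≡ 1, so λ ≡ 12.
  x = λ² - 18 - 6 = 144 - 24 ≡ 6; y = λ·(18 - 6) - 10 ≡ 1. → (6, 1)
6G: (6, 1) + (6, 18): same x and y₁ ≡ -y₂, so the sum is O.
7G: O + (6, 18) = (6, 18) (identity).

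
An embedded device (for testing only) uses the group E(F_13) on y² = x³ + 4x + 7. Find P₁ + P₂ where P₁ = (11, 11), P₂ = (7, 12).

(4, 10)

(11, 11) + (7, 12). λ = (12 - 11)/(7 - 11) ≡ 1/9 mod 13. 9⁻¹ ≡ 3 (mod 13) since 9·3 = 27 ≡ 1, so λ ≡ 3.
  x = λ² - 11 - 7 = 9 - 18 ≡ 4; y = λ·(11 - 4) - 11 ≡ 10. → (4, 10)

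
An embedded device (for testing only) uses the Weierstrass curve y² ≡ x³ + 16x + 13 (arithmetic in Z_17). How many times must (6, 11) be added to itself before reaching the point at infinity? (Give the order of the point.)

2P: tangent at (6, 11): λ = (3·6² + 16)/(2·11) ≡ 5/5. 5⁻¹ ≡ 7 (mod 17), so λ ≡ 5·7 ≡ 1.
  x = λ² - 6 - 6 = 1 - 12 ≡ 6; y = λ·(6 - 6) - 11 ≡ 6. → (6, 6)
3P: (6, 6) + (6, 11): same x and y₁ ≡ -y₂, so the sum is the point at infinity.
3P = the point at infinity, so the order is 3.

3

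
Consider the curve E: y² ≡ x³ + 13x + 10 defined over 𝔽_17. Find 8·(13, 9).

(6, 7)

Write G = (13, 9).
Double-and-add on 8 = (1000)₂. Start with G = (13, 9) for the leading 1-bit.
double: tangent at (13, 9): λ = (3·13² + 13)/(2·9) ≡ 10/1. 1⁻¹ ≡ 1 (mod 17) since 1·1 = 1 ≡ 1, so λ ≡ 10·1 ≡ 10.
  x = λ² - 13 - 13 = 100 - 26 ≡ 6; y = λ·(13 - 6) - 9 ≡ 10. → (6, 10)
double: tangent at (6, 10): λ = (3·6² + 13)/(2·10) ≡ 2/3. 3⁻¹ ≡ 6 (mod 17) since 3·6 = 18 ≡ 1, so λ ≡ 2·6 ≡ 12.
  x = λ² - 6 - 6 = 144 - 12 ≡ 13; y = λ·(6 - 13) - 10 ≡ 8. → (13, 8)
double: tangent at (13, 8): λ = (3·13² + 13)/(2·8) ≡ 10/16. 16⁻¹ ≡ 16 (mod 17), so λ ≡ 10·16 ≡ 7.
  x = λ² - 13 - 13 = 49 - 26 ≡ 6; y = λ·(13 - 6) - 8 ≡ 7. → (6, 7)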